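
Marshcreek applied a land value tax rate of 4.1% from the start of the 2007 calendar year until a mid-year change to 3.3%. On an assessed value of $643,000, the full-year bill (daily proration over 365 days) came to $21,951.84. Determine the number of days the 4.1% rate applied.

52 days

Let d = days at the first rate; then 365 − d days at the second rate.
$643,000 × [4.1%·d + 3.3%·(365−d)] / 365 = $21,951.84
Solving gives d = 52, so the new rate took effect on February 22, 2007.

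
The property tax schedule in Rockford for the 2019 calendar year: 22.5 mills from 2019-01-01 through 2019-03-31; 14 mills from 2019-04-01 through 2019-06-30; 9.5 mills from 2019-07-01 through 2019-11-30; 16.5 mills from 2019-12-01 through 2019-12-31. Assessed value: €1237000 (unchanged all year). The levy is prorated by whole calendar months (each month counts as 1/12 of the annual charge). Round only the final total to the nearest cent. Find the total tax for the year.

€17884.96

2019-01-01 to 2019-03-31: 3 months at 22.5 mills → €1237000 × 2.25% × 3/12 = €6958.1250
2019-04-01 to 2019-06-30: 3 months at 14 mills → €1237000 × 1.4% × 3/12 = €4329.5000
2019-07-01 to 2019-11-30: 5 months at 9.5 mills → €1237000 × 0.95% × 5/12 = €4896.4583
2019-12-01 to 2019-12-31: 1 month at 16.5 mills → €1237000 × 1.65% × 1/12 = €1700.8750
Total = €17884.9583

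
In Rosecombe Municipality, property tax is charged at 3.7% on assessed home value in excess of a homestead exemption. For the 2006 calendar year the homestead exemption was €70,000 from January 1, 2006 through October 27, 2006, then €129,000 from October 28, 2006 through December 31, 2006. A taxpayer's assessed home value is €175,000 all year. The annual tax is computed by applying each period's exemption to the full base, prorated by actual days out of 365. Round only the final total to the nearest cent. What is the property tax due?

€3,496.25

January 1 – October 27, 2006: 300 days, exemption €70,000 → (€175,000 − €70,000) × 3.7% × 300/365 = €3,193.1507
October 28 – December 31, 2006: 65 days, exemption €129,000 → (€175,000 − €129,000) × 3.7% × 65/365 = €303.0959
Total = €3,496.2466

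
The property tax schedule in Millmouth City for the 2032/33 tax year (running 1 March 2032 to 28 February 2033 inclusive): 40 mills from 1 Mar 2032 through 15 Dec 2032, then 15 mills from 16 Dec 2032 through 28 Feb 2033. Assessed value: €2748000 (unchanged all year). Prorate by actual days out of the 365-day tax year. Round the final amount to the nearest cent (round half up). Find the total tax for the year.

1 Mar – 15 Dec 2032: 290 days at 40 mills → €2748000 × 4% × 290/365 = €87333.6986
16 Dec 2032 – 28 Feb 2033: 75 days at 15 mills → €2748000 × 1.5% × 75/365 = €8469.8630
Total = €95803.5616

€95803.56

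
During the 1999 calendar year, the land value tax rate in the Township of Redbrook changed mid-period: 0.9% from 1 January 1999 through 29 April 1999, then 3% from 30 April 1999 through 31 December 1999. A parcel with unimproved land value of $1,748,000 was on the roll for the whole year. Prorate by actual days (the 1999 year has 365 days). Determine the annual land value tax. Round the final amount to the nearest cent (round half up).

1 January – 29 April 1999: 119 days at 0.9% → $1,748,000 × 0.9% × 119/365 = $5,129.0630
30 April – 31 December 1999: 246 days at 3% → $1,748,000 × 3% × 246/365 = $35,343.1233
Total = $40,472.1863

$40,472.19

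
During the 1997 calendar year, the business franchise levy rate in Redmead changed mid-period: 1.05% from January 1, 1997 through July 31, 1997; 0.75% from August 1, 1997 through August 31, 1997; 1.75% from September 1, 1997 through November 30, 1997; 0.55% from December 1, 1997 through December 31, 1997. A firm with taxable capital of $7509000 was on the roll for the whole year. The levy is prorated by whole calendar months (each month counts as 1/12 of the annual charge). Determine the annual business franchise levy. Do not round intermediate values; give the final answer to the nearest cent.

January 1 – July 31, 1997: 7 months at 1.05% → $7509000 × 1.05% × 7/12 = $45992.6250
August 1 – August 31, 1997: 1 month at 0.75% → $7509000 × 0.75% × 1/12 = $4693.1250
September 1 – November 30, 1997: 3 months at 1.75% → $7509000 × 1.75% × 3/12 = $32851.8750
December 1 – December 31, 1997: 1 month at 0.55% → $7509000 × 0.55% × 1/12 = $3441.6250
Total = $86979.2500

$86979.25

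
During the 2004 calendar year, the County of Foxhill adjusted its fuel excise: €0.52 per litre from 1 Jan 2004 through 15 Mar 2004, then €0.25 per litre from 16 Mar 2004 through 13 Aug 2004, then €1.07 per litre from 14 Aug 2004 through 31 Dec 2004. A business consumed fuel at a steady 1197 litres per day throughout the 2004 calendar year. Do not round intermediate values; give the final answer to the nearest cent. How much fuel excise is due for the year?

€271180.35

1 Jan – 15 Mar 2004: 75 days × 1197 litres/day = 89,775 litres at €0.52/litre → €46683.00
16 Mar – 13 Aug 2004: 151 days × 1197 litres/day = 180,747 litres at €0.25/litre → €45186.75
14 Aug – 31 Dec 2004: 140 days × 1197 litres/day = 167,580 litres at €1.07/litre → €179310.60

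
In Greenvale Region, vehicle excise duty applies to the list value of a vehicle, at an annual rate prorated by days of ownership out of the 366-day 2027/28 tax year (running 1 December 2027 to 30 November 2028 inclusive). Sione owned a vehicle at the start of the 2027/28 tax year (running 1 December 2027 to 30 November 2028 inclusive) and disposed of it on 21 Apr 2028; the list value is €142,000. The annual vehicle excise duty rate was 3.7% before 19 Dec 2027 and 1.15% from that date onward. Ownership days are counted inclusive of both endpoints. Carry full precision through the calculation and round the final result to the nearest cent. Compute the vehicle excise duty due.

1 Dec – 18 Dec 2027: 18 days at 3.7% → €142,000 × 3.7% × 18/366 = €258.3934
19 Dec 2027 – 21 Apr 2028: 125 days at 1.15% → €142,000 × 1.15% × 125/366 = €557.7186
Total = €816.1120

€816.11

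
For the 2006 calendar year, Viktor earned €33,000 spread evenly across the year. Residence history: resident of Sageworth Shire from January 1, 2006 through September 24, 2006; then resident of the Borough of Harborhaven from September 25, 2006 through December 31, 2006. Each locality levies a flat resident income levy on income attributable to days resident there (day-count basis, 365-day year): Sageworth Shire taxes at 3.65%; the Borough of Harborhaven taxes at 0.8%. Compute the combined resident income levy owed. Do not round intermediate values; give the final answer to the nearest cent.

€951.98

Sageworth Shire, January 1 – September 24, 2006: 267 days → €33,000 × 3.65% × 267/365 = €881.1000
The Borough of Harborhaven, September 25 – December 31, 2006: 98 days → €33,000 × 0.8% × 98/365 = €70.8822
Total = €951.9822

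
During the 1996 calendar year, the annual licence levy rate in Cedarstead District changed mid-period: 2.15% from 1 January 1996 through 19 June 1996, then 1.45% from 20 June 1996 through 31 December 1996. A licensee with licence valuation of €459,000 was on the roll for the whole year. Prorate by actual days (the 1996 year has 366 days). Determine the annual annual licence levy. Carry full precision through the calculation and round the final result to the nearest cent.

€8,156.66

1 January – 19 June 1996: 171 days at 2.15% → €459,000 × 2.15% × 171/366 = €4,610.6926
20 June – 31 December 1996: 195 days at 1.45% → €459,000 × 1.45% × 195/366 = €3,545.9631
Total = €8,156.6557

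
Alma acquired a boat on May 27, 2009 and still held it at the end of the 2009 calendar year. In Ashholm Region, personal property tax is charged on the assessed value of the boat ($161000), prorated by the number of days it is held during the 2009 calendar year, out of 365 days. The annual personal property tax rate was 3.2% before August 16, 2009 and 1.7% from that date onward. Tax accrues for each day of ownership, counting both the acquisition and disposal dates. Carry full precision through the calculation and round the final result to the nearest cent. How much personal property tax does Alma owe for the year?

$2178.13

May 27 – August 15, 2009: 81 days at 3.2% → $161000 × 3.2% × 81/365 = $1143.3205
August 16 – December 31, 2009: 138 days at 1.7% → $161000 × 1.7% × 138/365 = $1034.8110
Total = $2178.1315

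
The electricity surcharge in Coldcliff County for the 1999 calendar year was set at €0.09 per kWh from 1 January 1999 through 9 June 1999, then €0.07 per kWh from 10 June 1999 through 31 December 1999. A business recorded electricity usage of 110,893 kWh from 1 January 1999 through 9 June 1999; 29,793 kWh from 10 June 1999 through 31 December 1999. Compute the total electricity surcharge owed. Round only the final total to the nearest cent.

€12,065.88

1 January – 9 June 1999: 110,893 kWh at €0.09/kWh → €9,980.37
10 June – 31 December 1999: 29,793 kWh at €0.07/kWh → €2,085.51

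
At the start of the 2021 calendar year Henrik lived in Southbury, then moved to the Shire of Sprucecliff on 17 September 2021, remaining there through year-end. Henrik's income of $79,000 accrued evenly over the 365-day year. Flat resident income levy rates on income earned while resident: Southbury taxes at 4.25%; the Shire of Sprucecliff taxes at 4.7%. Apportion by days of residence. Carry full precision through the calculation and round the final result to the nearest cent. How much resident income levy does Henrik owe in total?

Southbury, 1 January – 16 September 2021: 259 days → $79,000 × 4.25% × 259/365 = $2,382.4452
The Shire of Sprucecliff, 17 September – 31 December 2021: 106 days → $79,000 × 4.7% × 106/365 = $1,078.2959
Total = $3,460.7411

$3,460.74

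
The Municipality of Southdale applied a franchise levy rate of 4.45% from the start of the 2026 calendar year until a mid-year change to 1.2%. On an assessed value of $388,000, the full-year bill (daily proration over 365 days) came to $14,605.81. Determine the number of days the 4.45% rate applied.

288 days

Let d = days at the first rate; then 365 − d days at the second rate.
$388,000 × [4.45%·d + 1.2%·(365−d)] / 365 = $14,605.81
Solving gives d = 288, so the new rate took effect on October 16, 2026.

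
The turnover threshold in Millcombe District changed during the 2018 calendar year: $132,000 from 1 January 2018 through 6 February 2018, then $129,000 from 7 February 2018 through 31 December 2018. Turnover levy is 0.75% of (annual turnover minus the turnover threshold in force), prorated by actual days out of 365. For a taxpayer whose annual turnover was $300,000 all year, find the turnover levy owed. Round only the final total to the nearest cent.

1 January – 6 February 2018: 37 days, exemption $132,000 → ($300,000 − $132,000) × 0.75% × 37/365 = $127.7260
7 February – 31 December 2018: 328 days, exemption $129,000 → ($300,000 − $129,000) × 0.75% × 328/365 = $1,152.4932
Total = $1,280.2192

$1,280.22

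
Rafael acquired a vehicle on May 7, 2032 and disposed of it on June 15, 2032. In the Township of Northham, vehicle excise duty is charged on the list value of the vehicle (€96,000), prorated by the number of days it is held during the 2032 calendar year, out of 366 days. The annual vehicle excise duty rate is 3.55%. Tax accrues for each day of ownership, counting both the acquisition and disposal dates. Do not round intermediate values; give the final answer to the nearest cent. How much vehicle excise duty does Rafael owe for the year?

Days held (May 7 – June 15, 2032): 40 out of 366
Tax = €96,000 × 3.55% × 40/366 = €372.4590

€372.46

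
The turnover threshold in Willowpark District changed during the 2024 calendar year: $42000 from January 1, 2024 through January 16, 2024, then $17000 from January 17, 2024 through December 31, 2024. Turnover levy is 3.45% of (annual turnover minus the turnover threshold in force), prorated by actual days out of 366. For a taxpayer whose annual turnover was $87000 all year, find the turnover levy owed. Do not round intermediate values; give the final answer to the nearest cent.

January 1 – January 16, 2024: 16 days, exemption $42000 → ($87000 − $42000) × 3.45% × 16/366 = $67.8689
January 17 – December 31, 2024: 350 days, exemption $17000 → ($87000 − $17000) × 3.45% × 350/366 = $2309.4262
Total = $2377.2951

$2377.30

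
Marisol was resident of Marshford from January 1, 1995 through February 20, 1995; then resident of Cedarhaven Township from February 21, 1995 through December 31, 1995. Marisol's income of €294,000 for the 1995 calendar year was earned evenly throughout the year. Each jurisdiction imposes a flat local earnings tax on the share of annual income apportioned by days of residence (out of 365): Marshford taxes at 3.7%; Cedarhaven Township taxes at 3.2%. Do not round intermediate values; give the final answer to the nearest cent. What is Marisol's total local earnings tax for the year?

Marshford, January 1 – February 20, 1995: 51 days → €294,000 × 3.7% × 51/365 = €1,519.9397
Cedarhaven Township, February 21 – December 31, 1995: 314 days → €294,000 × 3.2% × 314/365 = €8,093.4575
Total = €9,613.3973

€9,613.40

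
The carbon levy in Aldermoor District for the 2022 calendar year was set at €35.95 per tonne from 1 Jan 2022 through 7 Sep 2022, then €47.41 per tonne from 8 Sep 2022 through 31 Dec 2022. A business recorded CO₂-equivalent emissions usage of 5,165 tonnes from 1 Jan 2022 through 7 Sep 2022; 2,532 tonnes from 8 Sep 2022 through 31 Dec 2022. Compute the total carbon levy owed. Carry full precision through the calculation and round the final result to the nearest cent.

€305723.87

1 Jan – 7 Sep 2022: 5,165 tonnes at €35.95/tonne → €185681.75
8 Sep – 31 Dec 2022: 2,532 tonnes at €47.41/tonne → €120042.12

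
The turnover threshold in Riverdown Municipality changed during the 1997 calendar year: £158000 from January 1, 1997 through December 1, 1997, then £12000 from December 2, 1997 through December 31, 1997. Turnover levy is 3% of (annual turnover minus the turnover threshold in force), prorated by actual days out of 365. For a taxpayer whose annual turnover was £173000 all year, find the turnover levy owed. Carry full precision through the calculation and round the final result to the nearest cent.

January 1 – December 1, 1997: 335 days, exemption £158000 → (£173000 − £158000) × 3% × 335/365 = £413.0137
December 2 – December 31, 1997: 30 days, exemption £12000 → (£173000 − £12000) × 3% × 30/365 = £396.9863
Total = £810.0000

£810.00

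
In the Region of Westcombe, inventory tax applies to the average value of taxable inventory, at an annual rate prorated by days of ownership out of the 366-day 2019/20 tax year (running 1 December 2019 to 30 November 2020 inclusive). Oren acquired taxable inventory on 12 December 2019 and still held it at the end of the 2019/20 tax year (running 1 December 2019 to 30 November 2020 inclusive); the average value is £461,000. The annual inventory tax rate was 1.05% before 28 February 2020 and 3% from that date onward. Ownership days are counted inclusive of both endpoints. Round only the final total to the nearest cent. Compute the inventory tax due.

£11,498.55

12 December 2019 – 27 February 2020: 78 days at 1.05% → £461,000 × 1.05% × 78/366 = £1,031.5820
28 February – 30 November 2020: 277 days at 3% → £461,000 × 3% × 277/366 = £10,466.9672
Total = £11,498.5492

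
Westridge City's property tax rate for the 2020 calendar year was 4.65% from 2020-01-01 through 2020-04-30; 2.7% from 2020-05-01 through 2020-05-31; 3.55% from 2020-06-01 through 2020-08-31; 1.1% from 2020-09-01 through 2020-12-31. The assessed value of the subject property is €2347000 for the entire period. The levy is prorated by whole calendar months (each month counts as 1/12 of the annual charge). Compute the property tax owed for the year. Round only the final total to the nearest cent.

2020-01-01 to 2020-04-30: 4 months at 4.65% → €2347000 × 4.65% × 4/12 = €36378.5000
2020-05-01 to 2020-05-31: 1 month at 2.7% → €2347000 × 2.7% × 1/12 = €5280.7500
2020-06-01 to 2020-08-31: 3 months at 3.55% → €2347000 × 3.55% × 3/12 = €20829.6250
2020-09-01 to 2020-12-31: 4 months at 1.1% → €2347000 × 1.1% × 4/12 = €8605.6667
Total = €71094.5417

€71094.54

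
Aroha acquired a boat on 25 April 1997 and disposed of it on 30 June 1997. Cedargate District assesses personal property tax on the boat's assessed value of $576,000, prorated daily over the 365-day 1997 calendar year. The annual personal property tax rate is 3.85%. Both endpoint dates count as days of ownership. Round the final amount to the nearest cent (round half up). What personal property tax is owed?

Days held (25 April – 30 June 1997): 67 out of 365
Tax = $576,000 × 3.85% × 67/365 = $4,070.6630

$4,070.66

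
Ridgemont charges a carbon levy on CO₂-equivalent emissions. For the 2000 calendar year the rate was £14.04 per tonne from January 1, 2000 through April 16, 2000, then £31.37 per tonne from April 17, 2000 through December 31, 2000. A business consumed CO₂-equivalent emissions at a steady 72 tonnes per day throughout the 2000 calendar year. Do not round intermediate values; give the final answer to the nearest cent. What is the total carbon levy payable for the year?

January 1 – April 16, 2000: 107 days × 72 tonnes/day = 7,704 tonnes at £14.04/tonne → £108,164.16
April 17 – December 31, 2000: 259 days × 72 tonnes/day = 18,648 tonnes at £31.37/tonne → £584,987.76

£693,151.92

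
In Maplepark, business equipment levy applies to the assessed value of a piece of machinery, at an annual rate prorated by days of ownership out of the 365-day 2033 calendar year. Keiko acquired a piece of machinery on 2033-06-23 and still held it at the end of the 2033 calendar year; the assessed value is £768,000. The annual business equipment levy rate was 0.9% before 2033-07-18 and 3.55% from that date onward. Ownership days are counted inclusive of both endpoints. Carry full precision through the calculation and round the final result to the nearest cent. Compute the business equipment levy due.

£12,947.64

2033-06-23 to 2033-07-17: 25 days at 0.9% → £768,000 × 0.9% × 25/365 = £473.4247
2033-07-18 to 2033-12-31: 167 days at 3.55% → £768,000 × 3.55% × 167/365 = £12,474.2137
Total = £12,947.6384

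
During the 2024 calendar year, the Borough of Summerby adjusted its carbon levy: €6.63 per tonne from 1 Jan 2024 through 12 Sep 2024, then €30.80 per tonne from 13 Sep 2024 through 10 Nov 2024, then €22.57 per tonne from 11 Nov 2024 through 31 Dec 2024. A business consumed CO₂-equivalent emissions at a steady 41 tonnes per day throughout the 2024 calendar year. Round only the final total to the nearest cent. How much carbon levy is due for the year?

€191287.55

1 Jan – 12 Sep 2024: 256 days × 41 tonnes/day = 10,496 tonnes at €6.63/tonne → €69588.48
13 Sep – 10 Nov 2024: 59 days × 41 tonnes/day = 2,419 tonnes at €30.80/tonne → €74505.20
11 Nov – 31 Dec 2024: 51 days × 41 tonnes/day = 2,091 tonnes at €22.57/tonne → €47193.87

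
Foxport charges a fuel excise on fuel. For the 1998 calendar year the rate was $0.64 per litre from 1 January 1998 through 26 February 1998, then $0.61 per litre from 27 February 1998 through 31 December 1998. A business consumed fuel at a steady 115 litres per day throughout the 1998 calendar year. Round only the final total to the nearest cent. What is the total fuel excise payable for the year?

$25,801.40

1 January – 26 February 1998: 57 days × 115 litres/day = 6,555 litres at $0.64/litre → $4,195.20
27 February – 31 December 1998: 308 days × 115 litres/day = 35,420 litres at $0.61/litre → $21,606.20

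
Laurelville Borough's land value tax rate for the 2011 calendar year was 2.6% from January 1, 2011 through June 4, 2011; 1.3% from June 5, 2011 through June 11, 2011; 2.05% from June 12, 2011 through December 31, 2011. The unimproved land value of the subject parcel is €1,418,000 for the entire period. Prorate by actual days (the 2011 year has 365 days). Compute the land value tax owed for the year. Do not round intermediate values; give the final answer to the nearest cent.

€32,176.95

January 1 – June 4, 2011: 155 days at 2.6% → €1,418,000 × 2.6% × 155/365 = €15,656.2740
June 5 – June 11, 2011: 7 days at 1.3% → €1,418,000 × 1.3% × 7/365 = €353.5288
June 12 – December 31, 2011: 203 days at 2.05% → €1,418,000 × 2.05% × 203/365 = €16,167.1425
Total = €32,176.9452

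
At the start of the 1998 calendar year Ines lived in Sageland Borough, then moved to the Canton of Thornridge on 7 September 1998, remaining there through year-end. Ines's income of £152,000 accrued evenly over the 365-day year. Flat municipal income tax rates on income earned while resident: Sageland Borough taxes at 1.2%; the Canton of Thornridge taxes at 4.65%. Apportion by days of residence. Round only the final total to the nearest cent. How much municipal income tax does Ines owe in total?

Sageland Borough, 1 January – 6 September 1998: 249 days → £152,000 × 1.2% × 249/365 = £1,244.3178
The Canton of Thornridge, 7 September – 31 December 1998: 116 days → £152,000 × 4.65% × 116/365 = £2,246.2685
Total = £3,490.5863

£3,490.59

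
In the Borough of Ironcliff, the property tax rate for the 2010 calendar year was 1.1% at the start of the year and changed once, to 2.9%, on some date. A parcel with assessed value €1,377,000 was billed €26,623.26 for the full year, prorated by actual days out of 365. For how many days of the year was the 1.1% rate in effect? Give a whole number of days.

196 days

Let d = days at the first rate; then 365 − d days at the second rate.
€1,377,000 × [1.1%·d + 2.9%·(365−d)] / 365 = €26,623.26
Solving gives d = 196, so the new rate took effect on 16 July 2010.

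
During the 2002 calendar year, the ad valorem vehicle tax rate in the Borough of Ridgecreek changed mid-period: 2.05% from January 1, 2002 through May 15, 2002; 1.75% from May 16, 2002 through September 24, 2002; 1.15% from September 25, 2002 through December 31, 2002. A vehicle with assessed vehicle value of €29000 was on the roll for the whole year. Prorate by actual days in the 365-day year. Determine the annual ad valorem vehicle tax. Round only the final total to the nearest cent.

January 1 – May 15, 2002: 135 days at 2.05% → €29000 × 2.05% × 135/365 = €219.8836
May 16 – September 24, 2002: 132 days at 1.75% → €29000 × 1.75% × 132/365 = €183.5342
September 25 – December 31, 2002: 98 days at 1.15% → €29000 × 1.15% × 98/365 = €89.5425
Total = €492.9603

€492.96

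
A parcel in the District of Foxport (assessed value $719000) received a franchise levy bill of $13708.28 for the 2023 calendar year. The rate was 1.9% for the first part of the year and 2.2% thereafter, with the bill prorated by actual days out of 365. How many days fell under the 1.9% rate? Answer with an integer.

357 days

Let d = days at the first rate; then 365 − d days at the second rate.
$719000 × [1.9%·d + 2.2%·(365−d)] / 365 = $13708.28
Solving gives d = 357, so the new rate took effect on 24 Dec 2023.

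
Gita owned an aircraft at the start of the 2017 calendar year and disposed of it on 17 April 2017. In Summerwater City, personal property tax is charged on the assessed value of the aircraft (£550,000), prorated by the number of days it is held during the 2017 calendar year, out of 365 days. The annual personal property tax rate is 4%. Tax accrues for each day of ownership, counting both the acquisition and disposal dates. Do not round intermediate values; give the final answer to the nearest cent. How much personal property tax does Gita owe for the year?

£6,449.32

Days held (1 January – 17 April 2017): 107 out of 365
Tax = £550,000 × 4% × 107/365 = £6,449.3151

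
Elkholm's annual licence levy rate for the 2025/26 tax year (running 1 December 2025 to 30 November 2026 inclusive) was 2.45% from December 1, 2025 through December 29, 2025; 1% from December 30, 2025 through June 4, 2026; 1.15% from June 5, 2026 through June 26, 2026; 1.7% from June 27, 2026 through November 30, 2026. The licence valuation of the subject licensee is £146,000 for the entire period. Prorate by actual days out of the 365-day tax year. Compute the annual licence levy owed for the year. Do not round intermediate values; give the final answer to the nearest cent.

£2,081.00

December 1 – December 29, 2025: 29 days at 2.45% → £146,000 × 2.45% × 29/365 = £284.2000
December 30, 2025 – June 4, 2026: 157 days at 1% → £146,000 × 1% × 157/365 = £628.0000
June 5 – June 26, 2026: 22 days at 1.15% → £146,000 × 1.15% × 22/365 = £101.2000
June 27 – November 30, 2026: 157 days at 1.7% → £146,000 × 1.7% × 157/365 = £1,067.6000
Total = £2,081.0000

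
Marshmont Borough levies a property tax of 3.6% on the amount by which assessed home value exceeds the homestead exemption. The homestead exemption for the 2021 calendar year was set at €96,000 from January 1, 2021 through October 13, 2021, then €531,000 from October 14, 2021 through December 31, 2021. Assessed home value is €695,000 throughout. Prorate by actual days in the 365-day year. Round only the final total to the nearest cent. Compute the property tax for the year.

€18,174.58

January 1 – October 13, 2021: 286 days, exemption €96,000 → (€695,000 − €96,000) × 3.6% × 286/365 = €16,896.7233
October 14 – December 31, 2021: 79 days, exemption €531,000 → (€695,000 − €531,000) × 3.6% × 79/365 = €1,277.8521
Total = €18,174.5753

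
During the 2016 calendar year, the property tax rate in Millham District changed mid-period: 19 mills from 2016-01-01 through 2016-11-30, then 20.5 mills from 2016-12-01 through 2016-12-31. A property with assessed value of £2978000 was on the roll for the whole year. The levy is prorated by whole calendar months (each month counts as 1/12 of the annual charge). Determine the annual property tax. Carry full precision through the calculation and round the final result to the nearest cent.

2016-01-01 to 2016-11-30: 11 months at 19 mills → £2978000 × 1.9% × 11/12 = £51866.8333
2016-12-01 to 2016-12-31: 1 month at 20.5 mills → £2978000 × 2.05% × 1/12 = £5087.4167
Total = £56954.2500

£56954.25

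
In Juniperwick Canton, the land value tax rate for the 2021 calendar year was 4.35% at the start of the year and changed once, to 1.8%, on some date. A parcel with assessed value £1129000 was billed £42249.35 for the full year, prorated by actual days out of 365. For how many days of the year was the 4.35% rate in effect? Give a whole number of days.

Let d = days at the first rate; then 365 − d days at the second rate.
£1129000 × [4.35%·d + 1.8%·(365−d)] / 365 = £42249.35
Solving gives d = 278, so the new rate took effect on 6 October 2021.

278 days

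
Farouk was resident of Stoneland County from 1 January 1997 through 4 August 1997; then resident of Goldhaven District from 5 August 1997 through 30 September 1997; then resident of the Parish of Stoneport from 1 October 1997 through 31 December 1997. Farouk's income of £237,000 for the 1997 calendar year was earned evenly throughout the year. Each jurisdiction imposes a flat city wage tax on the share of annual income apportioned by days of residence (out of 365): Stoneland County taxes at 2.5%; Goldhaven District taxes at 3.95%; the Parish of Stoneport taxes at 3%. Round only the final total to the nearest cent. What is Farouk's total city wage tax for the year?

£6,760.34

Stoneland County, 1 January – 4 August 1997: 216 days → £237,000 × 2.5% × 216/365 = £3,506.3014
Goldhaven District, 5 August – 30 September 1997: 57 days → £237,000 × 3.95% × 57/365 = £1,461.9329
The Parish of Stoneport, 1 October – 31 December 1997: 92 days → £237,000 × 3% × 92/365 = £1,792.1096
Total = £6,760.3438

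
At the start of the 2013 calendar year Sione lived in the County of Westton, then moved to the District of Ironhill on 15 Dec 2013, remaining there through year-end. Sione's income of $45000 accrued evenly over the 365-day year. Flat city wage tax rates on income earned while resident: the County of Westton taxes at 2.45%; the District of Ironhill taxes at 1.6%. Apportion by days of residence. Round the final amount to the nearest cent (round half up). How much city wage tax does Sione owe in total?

The County of Westton, 1 Jan – 14 Dec 2013: 348 days → $45000 × 2.45% × 348/365 = $1051.1507
The District of Ironhill, 15 Dec – 31 Dec 2013: 17 days → $45000 × 1.6% × 17/365 = $33.5342
Total = $1084.6849

$1084.68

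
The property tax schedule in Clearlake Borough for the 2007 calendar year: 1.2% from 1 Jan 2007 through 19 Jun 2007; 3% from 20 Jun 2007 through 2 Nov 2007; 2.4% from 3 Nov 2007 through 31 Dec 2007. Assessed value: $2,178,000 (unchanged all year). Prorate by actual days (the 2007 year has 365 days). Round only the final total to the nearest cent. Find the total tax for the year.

1 Jan – 19 Jun 2007: 170 days at 1.2% → $2,178,000 × 1.2% × 170/365 = $12,172.9315
20 Jun – 2 Nov 2007: 136 days at 3% → $2,178,000 × 3% × 136/365 = $24,345.8630
3 Nov – 31 Dec 2007: 59 days at 2.4% → $2,178,000 × 2.4% × 59/365 = $8,449.4466
Total = $44,968.2411

$44,968.24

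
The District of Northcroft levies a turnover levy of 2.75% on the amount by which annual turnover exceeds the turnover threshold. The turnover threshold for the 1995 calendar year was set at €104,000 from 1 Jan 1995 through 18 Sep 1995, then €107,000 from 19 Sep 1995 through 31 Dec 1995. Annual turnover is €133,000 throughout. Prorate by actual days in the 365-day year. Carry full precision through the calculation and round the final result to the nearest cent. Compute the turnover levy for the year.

1 Jan – 18 Sep 1995: 261 days, exemption €104,000 → (€133,000 − €104,000) × 2.75% × 261/365 = €570.2671
19 Sep – 31 Dec 1995: 104 days, exemption €107,000 → (€133,000 − €107,000) × 2.75% × 104/365 = €203.7260
Total = €773.9932

€773.99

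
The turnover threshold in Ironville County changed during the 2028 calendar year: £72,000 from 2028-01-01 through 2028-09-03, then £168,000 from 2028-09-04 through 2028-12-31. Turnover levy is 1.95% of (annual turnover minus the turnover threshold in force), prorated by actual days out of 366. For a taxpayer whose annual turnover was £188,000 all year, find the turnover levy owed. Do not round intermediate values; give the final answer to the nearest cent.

2028-01-01 to 2028-09-03: 247 days, exemption £72,000 → (£188,000 − £72,000) × 1.95% × 247/366 = £1,526.5410
2028-09-04 to 2028-12-31: 119 days, exemption £168,000 → (£188,000 − £168,000) × 1.95% × 119/366 = £126.8033
Total = £1,653.3443

£1,653.34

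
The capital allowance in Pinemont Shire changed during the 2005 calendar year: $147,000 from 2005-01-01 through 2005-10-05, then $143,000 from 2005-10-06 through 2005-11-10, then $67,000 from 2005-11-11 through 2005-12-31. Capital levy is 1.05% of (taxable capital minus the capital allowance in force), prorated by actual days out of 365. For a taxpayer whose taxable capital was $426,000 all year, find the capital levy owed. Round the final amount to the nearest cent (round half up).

$3,051.01

2005-01-01 to 2005-10-05: 278 days, exemption $147,000 → ($426,000 − $147,000) × 1.05% × 278/365 = $2,231.2356
2005-10-06 to 2005-11-10: 36 days, exemption $143,000 → ($426,000 − $143,000) × 1.05% × 36/365 = $293.0795
2005-11-11 to 2005-12-31: 51 days, exemption $67,000 → ($426,000 − $67,000) × 1.05% × 51/365 = $526.6973
Total = $3,051.0123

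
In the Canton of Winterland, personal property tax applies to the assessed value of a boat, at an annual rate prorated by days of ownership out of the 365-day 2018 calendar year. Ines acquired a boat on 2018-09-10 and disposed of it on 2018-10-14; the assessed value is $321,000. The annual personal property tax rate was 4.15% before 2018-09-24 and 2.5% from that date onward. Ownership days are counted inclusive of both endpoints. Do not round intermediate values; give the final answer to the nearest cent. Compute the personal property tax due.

$972.67

2018-09-10 to 2018-09-23: 14 days at 4.15% → $321,000 × 4.15% × 14/365 = $510.9616
2018-09-24 to 2018-10-14: 21 days at 2.5% → $321,000 × 2.5% × 21/365 = $461.7123
Total = $972.6740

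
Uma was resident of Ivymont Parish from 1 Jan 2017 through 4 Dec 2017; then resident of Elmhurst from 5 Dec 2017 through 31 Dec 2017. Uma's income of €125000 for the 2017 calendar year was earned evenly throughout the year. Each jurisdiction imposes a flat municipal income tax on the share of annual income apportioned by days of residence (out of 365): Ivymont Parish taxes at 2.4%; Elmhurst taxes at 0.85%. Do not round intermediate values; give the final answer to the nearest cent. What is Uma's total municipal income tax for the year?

€2856.68

Ivymont Parish, 1 Jan – 4 Dec 2017: 338 days → €125000 × 2.4% × 338/365 = €2778.0822
Elmhurst, 5 Dec – 31 Dec 2017: 27 days → €125000 × 0.85% × 27/365 = €78.5959
Total = €2856.6781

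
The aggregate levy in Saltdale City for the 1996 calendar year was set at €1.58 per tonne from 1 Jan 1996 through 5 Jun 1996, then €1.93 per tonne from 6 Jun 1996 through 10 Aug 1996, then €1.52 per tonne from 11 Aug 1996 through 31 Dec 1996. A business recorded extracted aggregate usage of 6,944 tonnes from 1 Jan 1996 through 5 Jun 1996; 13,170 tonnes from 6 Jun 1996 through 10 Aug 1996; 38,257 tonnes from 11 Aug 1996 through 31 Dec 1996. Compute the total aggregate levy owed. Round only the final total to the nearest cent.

€94540.26

1 Jan – 5 Jun 1996: 6,944 tonnes at €1.58/tonne → €10971.52
6 Jun – 10 Aug 1996: 13,170 tonnes at €1.93/tonne → €25418.10
11 Aug – 31 Dec 1996: 38,257 tonnes at €1.52/tonne → €58150.64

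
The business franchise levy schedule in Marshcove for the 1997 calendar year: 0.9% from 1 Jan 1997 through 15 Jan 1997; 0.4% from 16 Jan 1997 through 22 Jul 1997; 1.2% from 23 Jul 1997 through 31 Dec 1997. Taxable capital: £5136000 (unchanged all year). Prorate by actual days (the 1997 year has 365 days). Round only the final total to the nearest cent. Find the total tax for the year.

1 Jan – 15 Jan 1997: 15 days at 0.9% → £5136000 × 0.9% × 15/365 = £1899.6164
16 Jan – 22 Jul 1997: 188 days at 0.4% → £5136000 × 0.4% × 188/365 = £10581.5671
23 Jul – 31 Dec 1997: 162 days at 1.2% → £5136000 × 1.2% × 162/365 = £27354.4767
Total = £39835.6603

£39835.66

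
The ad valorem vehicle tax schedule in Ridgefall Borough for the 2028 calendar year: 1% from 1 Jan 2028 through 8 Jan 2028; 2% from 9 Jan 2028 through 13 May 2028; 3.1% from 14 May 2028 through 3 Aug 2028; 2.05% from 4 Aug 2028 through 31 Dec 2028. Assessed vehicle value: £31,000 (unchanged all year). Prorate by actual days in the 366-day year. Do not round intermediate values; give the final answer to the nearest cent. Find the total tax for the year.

1 Jan – 8 Jan 2028: 8 days at 1% → £31,000 × 1% × 8/366 = £6.7760
9 Jan – 13 May 2028: 126 days at 2% → £31,000 × 2% × 126/366 = £213.4426
14 May – 3 Aug 2028: 82 days at 3.1% → £31,000 × 3.1% × 82/366 = £215.3060
4 Aug – 31 Dec 2028: 150 days at 2.05% → £31,000 × 2.05% × 150/366 = £260.4508
Total = £695.9754

£695.98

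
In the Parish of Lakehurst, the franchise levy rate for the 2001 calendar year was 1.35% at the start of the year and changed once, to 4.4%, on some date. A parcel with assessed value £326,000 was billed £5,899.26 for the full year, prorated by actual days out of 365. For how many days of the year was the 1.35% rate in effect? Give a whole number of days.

310 days

Let d = days at the first rate; then 365 − d days at the second rate.
£326,000 × [1.35%·d + 4.4%·(365−d)] / 365 = £5,899.26
Solving gives d = 310, so the new rate took effect on 7 November 2001.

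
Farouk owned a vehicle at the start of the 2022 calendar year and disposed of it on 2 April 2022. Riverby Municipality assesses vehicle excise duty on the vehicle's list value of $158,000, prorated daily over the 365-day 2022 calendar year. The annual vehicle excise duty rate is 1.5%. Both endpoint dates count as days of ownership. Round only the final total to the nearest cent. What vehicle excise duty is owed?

$597.37

Days held (1 January – 2 April 2022): 92 out of 365
Tax = $158,000 × 1.5% × 92/365 = $597.3699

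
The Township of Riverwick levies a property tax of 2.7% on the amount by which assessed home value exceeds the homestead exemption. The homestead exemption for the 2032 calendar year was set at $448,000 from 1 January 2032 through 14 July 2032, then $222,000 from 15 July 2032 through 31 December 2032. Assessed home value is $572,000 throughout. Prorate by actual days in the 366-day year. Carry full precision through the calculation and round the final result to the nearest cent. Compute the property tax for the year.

1 January – 14 July 2032: 196 days, exemption $448,000 → ($572,000 − $448,000) × 2.7% × 196/366 = $1,792.9180
15 July – 31 December 2032: 170 days, exemption $222,000 → ($572,000 − $222,000) × 2.7% × 170/366 = $4,389.3443
Total = $6,182.2623

$6,182.26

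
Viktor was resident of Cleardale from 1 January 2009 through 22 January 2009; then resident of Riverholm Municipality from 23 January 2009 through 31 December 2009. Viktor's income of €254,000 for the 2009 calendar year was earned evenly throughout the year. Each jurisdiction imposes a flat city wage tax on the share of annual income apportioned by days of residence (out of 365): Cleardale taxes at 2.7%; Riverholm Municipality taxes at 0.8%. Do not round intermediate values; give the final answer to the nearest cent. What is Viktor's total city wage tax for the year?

€2,322.88

Cleardale, 1 January – 22 January 2009: 22 days → €254,000 × 2.7% × 22/365 = €413.3589
Riverholm Municipality, 23 January – 31 December 2009: 343 days → €254,000 × 0.8% × 343/365 = €1,909.5233
Total = €2,322.8822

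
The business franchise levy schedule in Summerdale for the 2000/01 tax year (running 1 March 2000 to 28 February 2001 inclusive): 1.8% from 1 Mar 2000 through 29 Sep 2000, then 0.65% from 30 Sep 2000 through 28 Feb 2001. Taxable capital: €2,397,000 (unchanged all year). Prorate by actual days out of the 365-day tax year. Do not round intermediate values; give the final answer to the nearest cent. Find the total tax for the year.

1 Mar – 29 Sep 2000: 213 days at 1.8% → €2,397,000 × 1.8% × 213/365 = €25,178.3507
30 Sep 2000 – 28 Feb 2001: 152 days at 0.65% → €2,397,000 × 0.65% × 152/365 = €6,488.3178
Total = €31,666.6685

€31,666.67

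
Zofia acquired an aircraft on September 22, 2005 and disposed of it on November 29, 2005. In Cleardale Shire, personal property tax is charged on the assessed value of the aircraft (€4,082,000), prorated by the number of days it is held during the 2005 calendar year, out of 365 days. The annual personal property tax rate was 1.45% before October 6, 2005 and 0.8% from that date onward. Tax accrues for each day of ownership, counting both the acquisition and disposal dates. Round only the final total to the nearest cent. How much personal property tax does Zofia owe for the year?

€7,191.03

September 22 – October 5, 2005: 14 days at 1.45% → €4,082,000 × 1.45% × 14/365 = €2,270.2630
October 6 – November 29, 2005: 55 days at 0.8% → €4,082,000 × 0.8% × 55/365 = €4,920.7671
Total = €7,191.0301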